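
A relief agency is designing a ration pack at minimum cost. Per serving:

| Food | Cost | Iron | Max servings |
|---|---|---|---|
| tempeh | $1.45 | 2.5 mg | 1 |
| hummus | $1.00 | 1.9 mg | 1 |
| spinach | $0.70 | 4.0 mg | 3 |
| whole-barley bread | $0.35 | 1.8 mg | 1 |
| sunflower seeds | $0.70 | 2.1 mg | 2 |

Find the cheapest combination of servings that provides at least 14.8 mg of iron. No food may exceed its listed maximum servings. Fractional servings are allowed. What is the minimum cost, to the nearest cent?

Cost per mg of iron: spinach $0.1750, whole-barley bread $0.1944, sunflower seeds $0.3333, hummus $0.5263, tempeh $0.5800.
Take 3 servings of spinach: +12.0 mg iron for $2.10 (total $2.10, still need 2.8 mg).
Take 1 serving of whole-barley bread: +1.8 mg iron for $0.35 (total $2.45, still need 1.0 mg).
Take 0.4762 servings of sunflower seeds: +1.0 mg iron for $0.33 (total $2.78, still need 0.0 mg).
Greedy by cheapest-per-mg is optimal for a single linear constraint, so the minimum cost is $2.78.

$2.78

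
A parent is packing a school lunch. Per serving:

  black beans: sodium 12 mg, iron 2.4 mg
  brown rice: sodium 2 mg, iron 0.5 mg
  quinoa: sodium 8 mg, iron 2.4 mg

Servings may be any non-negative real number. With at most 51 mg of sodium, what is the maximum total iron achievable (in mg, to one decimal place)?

15.3 mg

Iron per mg sodium: quinoa 0.3, brown rice 0.25, black beans 0.2.
With no serving limits, spend the whole sodium allowance on quinoa: 51 mg / 8 mg × 2.4 mg = 15.3 mg.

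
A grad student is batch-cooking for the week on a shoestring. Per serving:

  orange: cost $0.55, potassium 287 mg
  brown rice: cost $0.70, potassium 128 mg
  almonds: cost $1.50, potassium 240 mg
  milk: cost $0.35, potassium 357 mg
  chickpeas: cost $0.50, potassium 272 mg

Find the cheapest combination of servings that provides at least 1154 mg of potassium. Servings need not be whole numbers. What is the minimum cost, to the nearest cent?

$1.13

Cost per mg of potassium: milk $0.0010, chickpeas $0.0018, orange $0.0019, brown rice $0.0055, almonds $0.0063.
With no serving limits, use only milk: 1154 mg / 357 mg = 3.232 servings × $0.35 = $1.13.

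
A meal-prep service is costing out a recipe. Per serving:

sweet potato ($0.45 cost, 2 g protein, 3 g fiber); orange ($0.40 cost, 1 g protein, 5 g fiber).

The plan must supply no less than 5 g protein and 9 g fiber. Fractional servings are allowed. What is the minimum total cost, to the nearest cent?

$1.20

Check every corner: each single food scaled to meet both minima, and each pair solved so both constraints bind.
sweet potato only: max(5/2, 9/3) = 3 servings → $1.35.
orange only: max(5/1, 9/5) = 5 servings → $2.00.
sweet potato + orange with both tight: 2.286 servings and 0.4286 servings → $1.20.
Cheapest feasible corner: $1.20.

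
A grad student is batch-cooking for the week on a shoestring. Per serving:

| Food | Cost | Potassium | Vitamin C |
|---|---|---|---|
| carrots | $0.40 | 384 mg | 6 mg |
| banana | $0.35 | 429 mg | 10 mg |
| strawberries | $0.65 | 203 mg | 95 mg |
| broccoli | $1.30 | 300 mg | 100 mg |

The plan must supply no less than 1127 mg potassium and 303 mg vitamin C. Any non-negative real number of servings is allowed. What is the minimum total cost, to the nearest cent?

$2.40

For a min-cost LP with two ≥-constraints, a basic feasible solution has at most two positive variables.
carrots only: max(1127/384, 303/6) = 50.5 servings → $20.20.
banana only: max(1127/429, 303/10) = 30.3 servings → $10.61.
strawberries only: max(1127/203, 303/95) = 5.552 servings → $3.61.
broccoli only: max(1127/300, 303/100) = 3.757 servings → $4.88.
carrots + banana: the both-tight solution has a negative serving — not a feasible corner.
carrots + strawberries with both tight: 1.292 servings and 3.108 servings → $2.54.
carrots + broccoli with both tight: 0.5956 servings and 2.994 servings → $4.13.
banana + strawberries with both tight: 1.176 servings and 3.066 servings → $2.40.
banana + broccoli with both tight: 0.5464 servings and 2.975 servings → $4.06.
strawberries + broccoli: the both-tight solution has a negative serving — not a feasible corner.
So the least-cost plan costs $2.40.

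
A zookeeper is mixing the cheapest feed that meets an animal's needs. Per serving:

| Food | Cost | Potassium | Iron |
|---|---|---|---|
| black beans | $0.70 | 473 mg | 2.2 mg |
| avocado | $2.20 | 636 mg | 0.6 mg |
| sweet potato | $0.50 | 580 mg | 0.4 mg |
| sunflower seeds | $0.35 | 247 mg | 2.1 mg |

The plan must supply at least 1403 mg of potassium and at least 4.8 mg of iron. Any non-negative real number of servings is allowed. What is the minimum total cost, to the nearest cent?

$1.48

black beans only: max(1403/473, 4.8/2.2) = 2.966 servings → $2.08.
avocado only: max(1403/636, 4.8/0.6) = 8 servings → $17.60.
sweet potato only: max(1403/580, 4.8/0.4) = 12 servings → $6.00.
sunflower seeds only: max(1403/247, 4.8/2.1) = 5.68 servings → $1.99.
black beans + avocado with both tight: 1.982 servings and 0.7318 servings → $3.00.
black beans + sweet potato with both tight: 2.045 servings and 0.751 servings → $1.81.
black beans + sunflower seeds: the both-tight solution has a negative serving — not a feasible corner.
avocado + sweet potato with both targets exact would need a negative amount; discard.
avocado + sunflower seeds with both tight: 1.483 servings and 1.862 servings → $3.91.
sweet potato + sunflower seeds with both tight: 1.573 servings and 1.986 servings → $1.48.
Cheapest feasible corner: $1.48.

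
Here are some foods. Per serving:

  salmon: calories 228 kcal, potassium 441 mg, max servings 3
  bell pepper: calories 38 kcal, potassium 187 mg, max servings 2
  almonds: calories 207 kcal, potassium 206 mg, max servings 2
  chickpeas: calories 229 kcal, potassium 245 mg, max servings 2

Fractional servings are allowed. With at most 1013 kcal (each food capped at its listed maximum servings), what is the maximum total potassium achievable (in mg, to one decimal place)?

Potassium per kcal: bell pepper 4.921, salmon 1.934, chickpeas 1.07, almonds 0.9952.
Take 2 servings of bell pepper: uses 76 kcal, +374.0 mg potassium (running total 374.0 mg).
Take 3 servings of salmon: uses 684 kcal, +1323.0 mg potassium (running total 1697.0 mg).
Take 1.105 servings of chickpeas: uses 253 kcal, +270.7 mg potassium (running total 1967.7 mg).
Filling greedily by potassium-per-kcal is optimal for one linear limit, giving 1967.7 mg.

1967.7 mg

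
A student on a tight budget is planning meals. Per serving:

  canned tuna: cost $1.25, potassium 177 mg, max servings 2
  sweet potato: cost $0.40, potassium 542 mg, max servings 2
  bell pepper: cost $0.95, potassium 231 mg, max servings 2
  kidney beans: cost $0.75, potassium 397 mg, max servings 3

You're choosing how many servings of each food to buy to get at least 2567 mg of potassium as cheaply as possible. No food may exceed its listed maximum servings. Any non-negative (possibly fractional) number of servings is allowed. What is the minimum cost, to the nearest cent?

$4.25

Cost per mg of potassium: sweet potato $0.0007, kidney beans $0.0019, bell pepper $0.0041, canned tuna $0.0071.
Take 2 servings of sweet potato: +1084.0 mg potassium for $0.80 (total $0.80, still need 1483.0 mg).
Take 3 servings of kidney beans: +1191.0 mg potassium for $2.25 (total $3.05, still need 292.0 mg).
Take 1.264 servings of bell pepper: +292.0 mg potassium for $1.20 (total $4.25, still need 0.0 mg).
Filling from the cheapest source first is optimal under one linear minimum: $4.25.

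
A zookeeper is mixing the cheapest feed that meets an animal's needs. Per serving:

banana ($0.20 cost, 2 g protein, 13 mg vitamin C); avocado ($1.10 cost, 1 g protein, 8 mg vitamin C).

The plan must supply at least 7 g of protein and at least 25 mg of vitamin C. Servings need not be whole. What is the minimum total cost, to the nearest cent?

$0.70

A basic optimal solution has at most two foods positive. Try each food alone and each pair with both targets met exactly.
banana only: max(7/2, 25/13) = 3.5 servings → $0.70.
avocado only: max(7/1, 25/8) = 7 servings → $7.70.
banana + avocado: the both-tight solution has a negative serving — not a feasible corner.
The minimum over all feasible corners is $0.70.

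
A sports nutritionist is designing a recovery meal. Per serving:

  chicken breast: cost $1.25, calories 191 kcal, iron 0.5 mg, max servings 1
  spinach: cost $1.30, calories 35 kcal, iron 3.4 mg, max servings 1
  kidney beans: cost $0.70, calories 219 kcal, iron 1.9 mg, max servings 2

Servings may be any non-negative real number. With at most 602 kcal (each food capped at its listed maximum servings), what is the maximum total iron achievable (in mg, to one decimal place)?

Iron per kcal: spinach 0.09714, kidney beans 0.008676, chicken breast 0.002618.
Take 1 serving of spinach: uses 35 kcal, +3.4 mg iron (running total 3.4 mg).
Take 2 servings of kidney beans: uses 438 kcal, +3.8 mg iron (running total 7.2 mg).
Take 0.6754 servings of chicken breast: uses 129 kcal, +0.3 mg iron (running total 7.5 mg).
Filling greedily by iron-per-kcal is optimal for one linear limit, giving 7.5 mg.

7.5 mg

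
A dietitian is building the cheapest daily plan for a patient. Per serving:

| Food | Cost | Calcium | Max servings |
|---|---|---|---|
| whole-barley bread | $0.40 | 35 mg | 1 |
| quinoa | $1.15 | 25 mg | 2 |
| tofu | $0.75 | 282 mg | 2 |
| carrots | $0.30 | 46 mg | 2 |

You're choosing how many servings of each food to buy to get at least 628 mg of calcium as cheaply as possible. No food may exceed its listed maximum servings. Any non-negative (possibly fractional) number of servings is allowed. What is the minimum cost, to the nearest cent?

Cost per mg of calcium: tofu $0.0027, carrots $0.0065, whole-barley bread $0.0114, quinoa $0.0460.
Take 2 servings of tofu: +564.0 mg calcium for $1.50 (total $1.50, still need 64.0 mg).
Take 1.391 servings of carrots: +64.0 mg calcium for $0.42 (total $1.92, still need 0.0 mg).
Greedy by cheapest-per-mg is optimal for a single linear constraint, so the minimum cost is $1.92.

$1.92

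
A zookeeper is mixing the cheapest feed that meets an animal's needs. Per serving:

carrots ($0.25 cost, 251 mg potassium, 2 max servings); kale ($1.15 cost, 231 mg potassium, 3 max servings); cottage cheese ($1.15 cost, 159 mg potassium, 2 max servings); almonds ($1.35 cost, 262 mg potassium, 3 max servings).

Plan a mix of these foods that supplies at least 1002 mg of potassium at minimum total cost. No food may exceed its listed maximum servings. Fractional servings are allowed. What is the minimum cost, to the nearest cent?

Cost per mg of potassium: carrots $0.0010, kale $0.0050, almonds $0.0052, cottage cheese $0.0072.
Take 2 servings of carrots: +502.0 mg potassium for $0.50 (total $0.50, still need 500.0 mg).
Take 2.165 servings of kale: +500.0 mg potassium for $2.49 (total $2.99, still need 0.0 mg).
Filling from the cheapest source first is optimal under one linear minimum: $2.99.

$2.99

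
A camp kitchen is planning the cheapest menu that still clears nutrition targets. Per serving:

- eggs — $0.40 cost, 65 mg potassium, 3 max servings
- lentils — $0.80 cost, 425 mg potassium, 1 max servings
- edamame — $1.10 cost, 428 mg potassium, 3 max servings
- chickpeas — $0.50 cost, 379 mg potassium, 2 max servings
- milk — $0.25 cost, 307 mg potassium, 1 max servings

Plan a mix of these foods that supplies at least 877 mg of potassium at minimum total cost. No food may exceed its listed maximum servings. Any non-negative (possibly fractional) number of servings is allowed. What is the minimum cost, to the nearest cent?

Cost per mg of potassium: milk $0.0008, chickpeas $0.0013, lentils $0.0019, edamame $0.0026, eggs $0.0062.
Take 1 serving of milk: +307.0 mg potassium for $0.25 (total $0.25, still need 570.0 mg).
Take 1.504 servings of chickpeas: +570.0 mg potassium for $0.75 (total $1.00, still need 0.0 mg).
Filling from the cheapest source first is optimal under one linear minimum: $1.00.

$1.00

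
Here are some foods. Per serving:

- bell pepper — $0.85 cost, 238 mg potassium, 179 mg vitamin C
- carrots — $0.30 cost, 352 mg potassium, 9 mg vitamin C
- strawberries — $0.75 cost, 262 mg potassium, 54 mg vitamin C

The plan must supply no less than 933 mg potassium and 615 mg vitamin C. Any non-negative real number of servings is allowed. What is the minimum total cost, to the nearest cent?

$3.01

With two linear requirements the optimum uses one or two foods; enumerate the corners.
bell pepper only: max(933/238, 615/179) = 3.92 servings → $3.33.
carrots only: max(933/352, 615/9) = 68.33 servings → $20.50.
strawberries only: max(933/262, 615/54) = 11.39 servings → $8.54.
bell pepper + carrots with both tight: 3.419 servings and 0.3391 servings → $3.01.
bell pepper + strawberries with both tight: 3.253 servings and 0.6062 servings → $3.22.
carrots + strawberries: intersection lies outside the first quadrant.
Cheapest feasible corner: $3.01.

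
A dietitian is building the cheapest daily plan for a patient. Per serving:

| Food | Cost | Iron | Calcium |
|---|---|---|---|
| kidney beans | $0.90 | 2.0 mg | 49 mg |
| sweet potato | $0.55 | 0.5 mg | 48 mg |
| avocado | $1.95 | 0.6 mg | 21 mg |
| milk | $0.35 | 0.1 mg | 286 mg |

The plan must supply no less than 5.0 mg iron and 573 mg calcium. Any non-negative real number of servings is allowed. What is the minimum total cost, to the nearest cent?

$2.73

A basic optimal solution has at most two foods positive. Try each food alone and each pair with both targets met exactly.
kidney beans only: max(5.0/2.0, 573/49) = 11.69 servings → $10.52.
sweet potato only: max(5.0/0.5, 573/48) = 11.94 servings → $6.57.
avocado only: max(5.0/0.6, 573/21) = 27.29 servings → $53.21.
milk only: max(5.0/0.1, 573/286) = 50 servings → $17.50.
kidney beans + sweet potato: the both-tight solution has a negative serving — not a feasible corner.
kidney beans + avocado with both targets exact would need a negative amount; discard.
kidney beans + milk with both tight: 2.421 servings and 1.589 servings → $2.73.
sweet potato + avocado: intersection lies outside the first quadrant.
sweet potato + milk with both tight: 9.933 servings and 0.3365 servings → $5.58.
avocado + milk with both tight: 8.099 servings and 1.409 servings → $16.29.
So the least-cost plan costs $2.73.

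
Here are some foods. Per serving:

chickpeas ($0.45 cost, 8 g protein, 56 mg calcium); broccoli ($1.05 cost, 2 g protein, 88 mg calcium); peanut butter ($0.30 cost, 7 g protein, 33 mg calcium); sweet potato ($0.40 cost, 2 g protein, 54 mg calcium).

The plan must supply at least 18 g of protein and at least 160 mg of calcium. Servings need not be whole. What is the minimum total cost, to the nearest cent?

chickpeas only: max(18/8, 160/56) = 2.857 servings → $1.29.
broccoli only: max(18/2, 160/88) = 9 servings → $9.45.
peanut butter only: max(18/7, 160/33) = 4.848 servings → $1.45.
sweet potato only: max(18/2, 160/54) = 9 servings → $3.60.
chickpeas + broccoli with both tight: 2.135 servings and 0.4595 servings → $1.44.
chickpeas + peanut butter with both targets exact would need a negative amount; discard.
chickpeas + sweet potato with both tight: 2.038 servings and 0.85 servings → $1.26.
broccoli + peanut butter with both tight: 0.9564 servings and 2.298 servings → $1.69.
broccoli + sweet potato: intersection lies outside the first quadrant.
peanut butter + sweet potato with both tight: 2.09 servings and 1.686 servings → $1.30.
Cheapest feasible corner: $1.26.

$1.26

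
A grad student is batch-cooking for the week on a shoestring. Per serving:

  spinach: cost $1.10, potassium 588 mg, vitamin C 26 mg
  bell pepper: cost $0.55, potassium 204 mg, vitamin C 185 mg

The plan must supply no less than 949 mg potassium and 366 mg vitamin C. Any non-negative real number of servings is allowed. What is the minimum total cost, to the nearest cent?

$2.09

This is a tiny linear program; its minimum lies at a vertex of the feasible set. List the vertices and price them.
spinach only: max(949/588, 366/26) = 14.08 servings → $15.48.
bell pepper only: max(949/204, 366/185) = 4.652 servings → $2.56.
spinach + bell pepper with both tight: 0.9751 servings and 1.841 servings → $2.09.
The minimum over all feasible corners is $2.09.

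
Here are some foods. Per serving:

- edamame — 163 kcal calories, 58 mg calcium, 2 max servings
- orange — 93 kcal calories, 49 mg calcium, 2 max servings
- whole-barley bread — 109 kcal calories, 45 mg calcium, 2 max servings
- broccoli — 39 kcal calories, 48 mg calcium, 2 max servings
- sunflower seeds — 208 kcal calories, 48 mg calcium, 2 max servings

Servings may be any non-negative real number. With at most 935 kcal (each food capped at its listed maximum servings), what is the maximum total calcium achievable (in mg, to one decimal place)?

Calcium per kcal: broccoli 1.231, orange 0.5269, whole-barley bread 0.4128, edamame 0.3558, sunflower seeds 0.2308.
Take 2 servings of broccoli: uses 78 kcal, +96.0 mg calcium (running total 96.0 mg).
Take 2 servings of orange: uses 186 kcal, +98.0 mg calcium (running total 194.0 mg).
Take 2 servings of whole-barley bread: uses 218 kcal, +90.0 mg calcium (running total 284.0 mg).
Take 2 servings of edamame: uses 326 kcal, +116.0 mg calcium (running total 400.0 mg).
Take 0.6106 servings of sunflower seeds: uses 127 kcal, +29.3 mg calcium (running total 429.3 mg).
Filling greedily by calcium-per-kcal is optimal for one linear limit, giving 429.3 mg.

429.3 mg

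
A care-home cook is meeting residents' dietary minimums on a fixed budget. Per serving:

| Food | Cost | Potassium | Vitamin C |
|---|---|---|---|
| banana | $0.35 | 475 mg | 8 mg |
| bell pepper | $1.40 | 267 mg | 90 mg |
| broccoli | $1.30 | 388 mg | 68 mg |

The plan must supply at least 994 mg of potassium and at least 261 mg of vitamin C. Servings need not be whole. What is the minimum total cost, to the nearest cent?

Minimising a linear cost over {potassium ≥ 994, vitamin C ≥ 261, servings ≥ 0} — the optimum is at a vertex, using one or two foods.
banana only: max(994/475, 261/8) = 32.62 servings → $11.42.
bell pepper only: max(994/267, 261/90) = 3.723 servings → $5.21.
broccoli only: max(994/388, 261/68) = 3.838 servings → $4.99.
banana + bell pepper with both tight: 0.4869 servings and 2.857 servings → $4.17.
banana + broccoli: intersection lies outside the first quadrant.
bell pepper + broccoli with both tight: 2.009 servings and 1.179 servings → $4.35.
The minimum over all feasible corners is $4.17.

$4.17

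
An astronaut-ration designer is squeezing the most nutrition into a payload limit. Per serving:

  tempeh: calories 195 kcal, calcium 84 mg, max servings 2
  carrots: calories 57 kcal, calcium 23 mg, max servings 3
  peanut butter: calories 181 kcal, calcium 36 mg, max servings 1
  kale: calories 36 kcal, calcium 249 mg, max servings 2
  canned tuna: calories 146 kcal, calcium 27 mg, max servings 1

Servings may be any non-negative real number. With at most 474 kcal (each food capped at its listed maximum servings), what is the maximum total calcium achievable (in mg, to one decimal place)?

Calcium per kcal: kale 6.917, tempeh 0.4308, carrots 0.4035, peanut butter 0.1989, canned tuna 0.1849.
Take 2 servings of kale: uses 72 kcal, +498.0 mg calcium (running total 498.0 mg).
Take 2 servings of tempeh: uses 390 kcal, +168.0 mg calcium (running total 666.0 mg).
Take 0.2105 servings of carrots: uses 12 kcal, +4.8 mg calcium (running total 670.8 mg).
Greedy by best ratio exhausts the calories allowance optimally: 670.8 mg.

670.8 mg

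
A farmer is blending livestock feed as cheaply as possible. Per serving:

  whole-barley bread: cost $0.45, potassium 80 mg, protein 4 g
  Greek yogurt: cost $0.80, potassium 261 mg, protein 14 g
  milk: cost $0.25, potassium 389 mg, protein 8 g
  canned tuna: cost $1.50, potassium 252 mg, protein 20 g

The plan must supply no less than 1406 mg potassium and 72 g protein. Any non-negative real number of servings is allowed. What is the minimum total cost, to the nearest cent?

$2.25

Minimising a linear cost over {potassium ≥ 1406, protein ≥ 72, servings ≥ 0} — the optimum is at a vertex, using one or two foods.
whole-barley bread only: max(1406/80, 72/4) = 18 servings → $8.10.
Greek yogurt only: max(1406/261, 72/14) = 5.387 servings → $4.31.
milk only: max(1406/389, 72/8) = 9 servings → $2.25.
canned tuna only: max(1406/252, 72/20) = 5.579 servings → $8.37.
whole-barley bread + Greek yogurt with both tight: 11.74 servings and 1.789 servings → $6.71.
whole-barley bread + milk: intersection lies outside the first quadrant.
whole-barley bread + canned tuna with both tight: 16.85 servings and 0.2297 servings → $7.93.
Greek yogurt + milk with both tight: 4.991 servings and 0.2656 servings → $4.06.
Greek yogurt + canned tuna: intersection lies outside the first quadrant.
milk + canned tuna with both tight: 1.731 servings and 2.908 servings → $4.79.
The minimum over all feasible corners is $2.25.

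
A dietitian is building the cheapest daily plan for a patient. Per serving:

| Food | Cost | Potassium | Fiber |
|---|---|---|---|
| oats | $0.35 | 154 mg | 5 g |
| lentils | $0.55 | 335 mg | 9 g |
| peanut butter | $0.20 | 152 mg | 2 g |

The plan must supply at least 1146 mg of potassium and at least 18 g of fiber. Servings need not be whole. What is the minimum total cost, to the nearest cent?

With two linear requirements the optimum uses one or two foods; enumerate the corners.
oats only: max(1146/154, 18/5) = 7.442 servings → $2.60.
lentils only: max(1146/335, 18/9) = 3.421 servings → $1.88.
peanut butter only: max(1146/152, 18/2) = 9 servings → $1.80.
oats + lentils: the both-tight solution has a negative serving — not a feasible corner.
oats + peanut butter with both tight: 0.9823 servings and 6.544 servings → $1.65.
lentils + peanut butter with both tight: 0.6361 servings and 6.138 servings → $1.58.
So the least-cost plan costs $1.58.

$1.58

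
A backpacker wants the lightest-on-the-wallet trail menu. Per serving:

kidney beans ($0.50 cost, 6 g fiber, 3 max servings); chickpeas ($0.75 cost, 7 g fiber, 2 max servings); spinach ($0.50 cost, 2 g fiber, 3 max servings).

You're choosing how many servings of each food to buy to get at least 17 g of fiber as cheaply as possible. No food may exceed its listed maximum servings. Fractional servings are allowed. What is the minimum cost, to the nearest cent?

Cost per g of fiber: kidney beans $0.0833, chickpeas $0.1071, spinach $0.2500.
Take 2.833 servings of kidney beans: +17.0 g fiber for $1.42 (total $1.42, still need 0.0 g).
Greedy by cheapest-per-g is optimal for a single linear constraint, so the minimum cost is $1.42.

$1.42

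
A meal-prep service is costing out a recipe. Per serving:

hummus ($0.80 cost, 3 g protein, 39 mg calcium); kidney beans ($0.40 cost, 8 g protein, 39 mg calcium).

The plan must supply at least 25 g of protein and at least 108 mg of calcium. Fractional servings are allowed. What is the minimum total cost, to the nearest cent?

With two linear requirements the optimum uses one or two foods; enumerate the corners.
hummus only: max(25/3, 108/39) = 8.333 servings → $6.67.
kidney beans only: max(25/8, 108/39) = 3.125 servings → $1.25.
hummus + kidney beans: intersection lies outside the first quadrant.
The minimum over all feasible corners is $1.25.

$1.25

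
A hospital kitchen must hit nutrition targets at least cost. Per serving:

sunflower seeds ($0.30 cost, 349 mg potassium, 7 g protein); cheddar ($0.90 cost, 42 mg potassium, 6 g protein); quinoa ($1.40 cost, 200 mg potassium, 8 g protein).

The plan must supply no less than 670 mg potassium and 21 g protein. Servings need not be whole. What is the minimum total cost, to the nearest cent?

With two linear requirements the optimum uses one or two foods; enumerate the corners.
sunflower seeds only: max(670/349, 21/7) = 3 servings → $0.90.
cheddar only: max(670/42, 21/6) = 15.95 servings → $14.36.
quinoa only: max(670/200, 21/8) = 3.35 servings → $4.69.
sunflower seeds + cheddar with both tight: 1.743 servings and 1.466 servings → $1.84.
sunflower seeds + quinoa with both tight: 0.8333 servings and 1.896 servings → $2.90.
cheddar + quinoa: the both-tight solution has a negative serving — not a feasible corner.
Cheapest feasible corner: $0.90.

$0.90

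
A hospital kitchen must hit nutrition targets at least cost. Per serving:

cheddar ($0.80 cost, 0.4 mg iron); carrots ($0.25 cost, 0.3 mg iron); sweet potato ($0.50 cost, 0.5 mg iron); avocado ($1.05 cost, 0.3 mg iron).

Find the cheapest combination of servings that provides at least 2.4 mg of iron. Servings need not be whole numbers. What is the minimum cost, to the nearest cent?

$2.00

Cost per mg of iron: carrots $0.8333, sweet potato $1.0000, cheddar $2.0000, avocado $3.5000.
With no serving limits, use only carrots: 2.4 mg / 0.3 mg = 8 servings × $0.25 = $2.00.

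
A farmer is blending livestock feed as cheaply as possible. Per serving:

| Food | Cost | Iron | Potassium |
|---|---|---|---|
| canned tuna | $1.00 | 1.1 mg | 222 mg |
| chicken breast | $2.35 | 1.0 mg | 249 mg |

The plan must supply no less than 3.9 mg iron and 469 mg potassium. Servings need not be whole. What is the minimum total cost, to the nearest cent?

Two binding constraints pin down two serving amounts, so the optimal mix uses at most two foods. The candidates are each food alone (scaled to the tighter of iron/potassium) and each pair with both constraints tight.
canned tuna only: max(3.9/1.1, 469/222) = 3.545 servings → $3.55.
chicken breast only: max(3.9/1.0, 469/249) = 3.9 servings → $9.16.
canned tuna + chicken breast: the both-tight solution has a negative serving — not a feasible corner.
Cheapest feasible corner: $3.55.

$3.55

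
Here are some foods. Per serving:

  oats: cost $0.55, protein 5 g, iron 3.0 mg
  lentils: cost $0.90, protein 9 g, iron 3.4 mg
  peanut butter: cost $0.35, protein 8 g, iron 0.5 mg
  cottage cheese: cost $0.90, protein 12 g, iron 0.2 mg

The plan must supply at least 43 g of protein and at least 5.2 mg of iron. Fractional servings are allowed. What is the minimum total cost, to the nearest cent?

A basic optimal solution has at most two foods positive. Try each food alone and each pair with both targets met exactly.
oats only: max(43/5, 5.2/3.0) = 8.6 servings → $4.73.
lentils only: max(43/9, 5.2/3.4) = 4.778 servings → $4.30.
peanut butter only: max(43/8, 5.2/0.5) = 10.4 servings → $3.64.
cottage cheese only: max(43/12, 5.2/0.2) = 26 servings → $23.40.
oats + lentils: intersection lies outside the first quadrant.
oats + peanut butter with both tight: 0.9349 servings and 4.791 servings → $2.19.
oats + cottage cheese with both tight: 1.537 servings and 2.943 servings → $3.49.
lentils + peanut butter with both tight: 0.8855 servings and 4.379 servings → $2.33.
lentils + cottage cheese with both tight: 1.379 servings and 2.549 servings → $3.54.
peanut butter + cottage cheese: the both-tight solution has a negative serving — not a feasible corner.
So the least-cost plan costs $2.19.

$2.19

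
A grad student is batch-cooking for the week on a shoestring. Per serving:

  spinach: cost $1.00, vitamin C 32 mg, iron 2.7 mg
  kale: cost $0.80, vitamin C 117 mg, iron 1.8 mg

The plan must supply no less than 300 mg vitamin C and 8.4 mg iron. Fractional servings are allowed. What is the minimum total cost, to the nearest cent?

$3.39

With two linear requirements the optimum uses one or two foods; enumerate the corners.
spinach only: max(300/32, 8.4/2.7) = 9.375 servings → $9.38.
kale only: max(300/117, 8.4/1.8) = 4.667 servings → $3.73.
spinach + kale with both tight: 1.714 servings and 2.095 servings → $3.39.
So the least-cost plan costs $3.39.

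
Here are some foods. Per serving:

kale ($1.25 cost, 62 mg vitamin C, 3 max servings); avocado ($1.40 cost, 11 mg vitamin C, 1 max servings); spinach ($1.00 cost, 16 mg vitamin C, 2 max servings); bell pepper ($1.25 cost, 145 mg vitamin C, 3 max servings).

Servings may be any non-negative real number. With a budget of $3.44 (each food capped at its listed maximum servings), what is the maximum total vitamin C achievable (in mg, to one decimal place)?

399.0 mg

Vitamin C per dollar: bell pepper 116, kale 49.6, spinach 16, avocado 7.857.
Take 2.752 servings of bell pepper: spends $3.44, +399.0 mg vitamin C (running total 399.0 mg).
Greedy by best ratio exhausts the cost allowance optimally: 399.0 mg.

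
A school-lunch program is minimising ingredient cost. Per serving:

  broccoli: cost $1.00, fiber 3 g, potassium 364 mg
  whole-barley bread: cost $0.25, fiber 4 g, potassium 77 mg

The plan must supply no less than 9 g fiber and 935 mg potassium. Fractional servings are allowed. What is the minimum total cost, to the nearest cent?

Check every corner: each single food scaled to meet both minima, and each pair solved so both constraints bind.
broccoli only: max(9/3, 935/364) = 3 servings → $3.00.
whole-barley bread only: max(9/4, 935/77) = 12.14 servings → $3.04.
broccoli + whole-barley bread with both tight: 2.487 servings and 0.3845 servings → $2.58.
Cheapest feasible corner: $2.58.

$2.58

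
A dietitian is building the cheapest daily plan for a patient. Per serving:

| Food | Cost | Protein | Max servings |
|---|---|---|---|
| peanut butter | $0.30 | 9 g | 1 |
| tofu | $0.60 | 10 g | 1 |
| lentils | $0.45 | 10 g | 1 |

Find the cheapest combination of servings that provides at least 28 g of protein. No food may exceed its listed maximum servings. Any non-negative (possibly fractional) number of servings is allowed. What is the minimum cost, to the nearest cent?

Cost per g of protein: peanut butter $0.0333, lentils $0.0450, tofu $0.0600.
Take 1 serving of peanut butter: +9.0 g protein for $0.30 (total $0.30, still need 19.0 g).
Take 1 serving of lentils: +10.0 g protein for $0.45 (total $0.75, still need 9.0 g).
Take 0.9 servings of tofu: +9.0 g protein for $0.54 (total $1.29, still need 0.0 g).
Greedy by cheapest-per-g is optimal for a single linear constraint, so the minimum cost is $1.29.

$1.29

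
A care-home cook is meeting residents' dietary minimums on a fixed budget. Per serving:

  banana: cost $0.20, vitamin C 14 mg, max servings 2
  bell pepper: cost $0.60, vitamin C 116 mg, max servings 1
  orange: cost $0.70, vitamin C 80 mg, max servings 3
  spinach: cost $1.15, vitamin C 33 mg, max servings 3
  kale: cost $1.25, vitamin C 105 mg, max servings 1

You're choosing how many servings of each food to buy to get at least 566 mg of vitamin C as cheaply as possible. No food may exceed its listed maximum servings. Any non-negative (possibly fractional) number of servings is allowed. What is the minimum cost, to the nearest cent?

Cost per mg of vitamin C: bell pepper $0.0052, orange $0.0088, kale $0.0119, banana $0.0143, spinach $0.0348.
Take 1 serving of bell pepper: +116.0 mg vitamin C for $0.60 (total $0.60, still need 450.0 mg).
Take 3 servings of orange: +240.0 mg vitamin C for $2.10 (total $2.70, still need 210.0 mg).
Take 1 serving of kale: +105.0 mg vitamin C for $1.25 (total $3.95, still need 105.0 mg).
Take 2 servings of banana: +28.0 mg vitamin C for $0.40 (total $4.35, still need 77.0 mg).
Take 2.333 servings of spinach: +77.0 mg vitamin C for $2.68 (total $7.03, still need 0.0 mg).
Filling from the cheapest source first is optimal under one linear minimum: $7.03.

$7.03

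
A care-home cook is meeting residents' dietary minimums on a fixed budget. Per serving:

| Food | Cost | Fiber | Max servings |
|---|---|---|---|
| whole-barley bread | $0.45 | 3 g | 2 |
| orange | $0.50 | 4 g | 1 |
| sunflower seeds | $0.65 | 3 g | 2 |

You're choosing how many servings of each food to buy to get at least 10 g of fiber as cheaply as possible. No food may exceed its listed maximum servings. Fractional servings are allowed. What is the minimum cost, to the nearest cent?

$1.40

Cost per g of fiber: orange $0.1250, whole-barley bread $0.1500, sunflower seeds $0.2167.
Take 1 serving of orange: +4.0 g fiber for $0.50 (total $0.50, still need 6.0 g).
Take 2 servings of whole-barley bread: +6.0 g fiber for $0.90 (total $1.40, still need 0.0 g).
Filling from the cheapest source first is optimal under one linear minimum: $1.40.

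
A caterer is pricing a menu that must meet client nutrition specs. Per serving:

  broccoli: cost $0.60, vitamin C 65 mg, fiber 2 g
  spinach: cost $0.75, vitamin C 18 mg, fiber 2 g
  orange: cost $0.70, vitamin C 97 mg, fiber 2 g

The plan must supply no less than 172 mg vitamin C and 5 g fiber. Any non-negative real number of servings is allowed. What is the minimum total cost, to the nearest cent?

broccoli only: max(172/65, 5/2) = 2.646 servings → $1.59.
spinach only: max(172/18, 5/2) = 9.556 servings → $7.17.
orange only: max(172/97, 5/2) = 2.5 servings → $1.75.
broccoli + spinach: the both-tight solution has a negative serving — not a feasible corner.
broccoli + orange with both tight: 2.203 servings and 0.2969 servings → $1.53.
spinach + orange with both tight: 0.8924 servings and 1.608 servings → $1.79.
The minimum over all feasible corners is $1.53.

$1.53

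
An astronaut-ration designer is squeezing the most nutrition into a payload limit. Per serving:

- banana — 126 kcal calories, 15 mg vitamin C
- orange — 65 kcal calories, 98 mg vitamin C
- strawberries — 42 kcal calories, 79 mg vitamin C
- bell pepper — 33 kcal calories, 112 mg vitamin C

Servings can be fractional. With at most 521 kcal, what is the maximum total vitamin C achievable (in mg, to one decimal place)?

1768.2 mg

Vitamin C per kcal: bell pepper 3.394, strawberries 1.881, orange 1.508, banana 0.119.
With no serving limits, spend the whole calories allowance on bell pepper: 521 kcal / 33 kcal × 112 mg = 1768.2 mg.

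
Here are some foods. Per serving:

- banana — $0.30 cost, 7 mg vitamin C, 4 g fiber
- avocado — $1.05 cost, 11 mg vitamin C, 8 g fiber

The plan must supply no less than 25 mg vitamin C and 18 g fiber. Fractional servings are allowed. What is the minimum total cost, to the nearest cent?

$1.35

Compare the cost at each extreme point of the feasible region.
banana only: max(25/7, 18/4) = 4.5 servings → $1.35.
avocado only: max(25/11, 18/8) = 2.273 servings → $2.39.
banana + avocado with both tight: 0.1667 servings and 2.167 servings → $2.33.
So the least-cost plan costs $1.35.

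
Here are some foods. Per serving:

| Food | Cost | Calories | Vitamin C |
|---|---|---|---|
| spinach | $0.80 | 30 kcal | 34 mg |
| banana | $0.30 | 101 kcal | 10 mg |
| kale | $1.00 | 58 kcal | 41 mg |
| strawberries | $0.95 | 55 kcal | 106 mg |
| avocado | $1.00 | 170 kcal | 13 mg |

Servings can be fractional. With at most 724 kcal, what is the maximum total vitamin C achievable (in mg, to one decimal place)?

1395.3 mg

Vitamin C per kcal: strawberries 1.927, spinach 1.133, kale 0.7069, banana 0.09901, avocado 0.07647.
With no serving limits, spend the whole calories allowance on strawberries: 724 kcal / 55 kcal × 106 mg = 1395.3 mg.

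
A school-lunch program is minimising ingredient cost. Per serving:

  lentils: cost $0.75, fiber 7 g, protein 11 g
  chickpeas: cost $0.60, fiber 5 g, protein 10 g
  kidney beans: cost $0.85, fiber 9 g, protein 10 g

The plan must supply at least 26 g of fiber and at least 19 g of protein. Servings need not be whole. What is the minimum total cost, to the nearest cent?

Check every corner: each single food scaled to meet both minima, and each pair solved so both constraints bind.
lentils only: max(26/7, 19/11) = 3.714 servings → $2.79.
chickpeas only: max(26/5, 19/10) = 5.2 servings → $3.12.
kidney beans only: max(26/9, 19/10) = 2.889 servings → $2.46.
lentils + chickpeas: intersection lies outside the first quadrant.
lentils + kidney beans: intersection lies outside the first quadrant.
chickpeas + kidney beans: intersection lies outside the first quadrant.
Cheapest feasible corner: $2.46.

$2.46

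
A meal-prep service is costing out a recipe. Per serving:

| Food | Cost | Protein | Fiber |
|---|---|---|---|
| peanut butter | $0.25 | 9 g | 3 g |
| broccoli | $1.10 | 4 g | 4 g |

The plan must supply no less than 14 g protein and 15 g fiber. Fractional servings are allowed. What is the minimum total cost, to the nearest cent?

$1.25

For a min-cost LP with two ≥-constraints, a basic feasible solution has at most two positive variables.
peanut butter only: max(14/9, 15/3) = 5 servings → $1.25.
broccoli only: max(14/4, 15/4) = 3.75 servings → $4.12.
peanut butter + broccoli: the both-tight solution has a negative serving — not a feasible corner.
The minimum over all feasible corners is $1.25.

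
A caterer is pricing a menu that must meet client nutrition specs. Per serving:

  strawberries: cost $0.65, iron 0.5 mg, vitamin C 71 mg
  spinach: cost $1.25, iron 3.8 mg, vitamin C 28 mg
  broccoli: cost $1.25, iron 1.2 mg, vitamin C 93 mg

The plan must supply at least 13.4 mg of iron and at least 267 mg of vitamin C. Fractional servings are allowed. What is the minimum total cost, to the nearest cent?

$5.62

With two linear requirements the optimum uses one or two foods; enumerate the corners.
strawberries only: max(13.4/0.5, 267/71) = 26.8 servings → $17.42.
spinach only: max(13.4/3.8, 267/28) = 9.536 servings → $11.92.
broccoli only: max(13.4/1.2, 267/93) = 11.17 servings → $13.96.
strawberries + spinach with both tight: 2.5 servings and 3.197 servings → $5.62.
strawberries + broccoli: the both-tight solution has a negative serving — not a feasible corner.
spinach + broccoli with both tight: 2.895 servings and 1.999 servings → $6.12.
The minimum over all feasible corners is $5.62.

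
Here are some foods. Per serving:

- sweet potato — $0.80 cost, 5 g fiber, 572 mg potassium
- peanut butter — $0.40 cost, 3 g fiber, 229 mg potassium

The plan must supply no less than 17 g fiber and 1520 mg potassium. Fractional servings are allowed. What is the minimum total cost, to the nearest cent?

Check every corner: each single food scaled to meet both minima, and each pair solved so both constraints bind.
sweet potato only: max(17/5, 1520/572) = 3.4 servings → $2.72.
peanut butter only: max(17/3, 1520/229) = 6.638 servings → $2.66.
sweet potato + peanut butter with both tight: 1.168 servings and 3.72 servings → $2.42.
The minimum over all feasible corners is $2.42.

$2.42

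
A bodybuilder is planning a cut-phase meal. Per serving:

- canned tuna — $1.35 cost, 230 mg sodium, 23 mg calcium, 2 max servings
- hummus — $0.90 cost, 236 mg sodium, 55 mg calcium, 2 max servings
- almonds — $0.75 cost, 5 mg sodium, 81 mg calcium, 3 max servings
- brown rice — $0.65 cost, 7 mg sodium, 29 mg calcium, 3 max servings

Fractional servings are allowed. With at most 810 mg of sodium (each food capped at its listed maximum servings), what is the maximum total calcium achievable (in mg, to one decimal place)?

470.2 mg

Calcium per mg sodium: almonds 16.2, brown rice 4.143, hummus 0.2331, canned tuna 0.1.
Take 3 servings of almonds: uses 15 mg sodium, +243.0 mg calcium (running total 243.0 mg).
Take 3 servings of brown rice: uses 21 mg sodium, +87.0 mg calcium (running total 330.0 mg).
Take 2 servings of hummus: uses 472 mg sodium, +110.0 mg calcium (running total 440.0 mg).
Take 1.313 servings of canned tuna: uses 302 mg sodium, +30.2 mg calcium (running total 470.2 mg).
Greedy by best ratio exhausts the sodium allowance optimally: 470.2 mg.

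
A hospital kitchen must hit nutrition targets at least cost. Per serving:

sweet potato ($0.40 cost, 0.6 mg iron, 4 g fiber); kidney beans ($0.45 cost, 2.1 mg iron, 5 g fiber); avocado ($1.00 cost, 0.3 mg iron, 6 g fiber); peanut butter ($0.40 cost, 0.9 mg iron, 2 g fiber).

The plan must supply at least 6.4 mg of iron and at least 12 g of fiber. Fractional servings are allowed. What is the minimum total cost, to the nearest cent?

At the optimum either one food covers both requirements or two foods hit both targets exactly; no other combination can be cheaper.
sweet potato only: max(6.4/0.6, 12/4) = 10.67 servings → $4.27.
kidney beans only: max(6.4/2.1, 12/5) = 3.048 servings → $1.37.
avocado only: max(6.4/0.3, 12/6) = 21.33 servings → $21.33.
peanut butter only: max(6.4/0.9, 12/2) = 7.111 servings → $2.84.
sweet potato + kidney beans: the both-tight solution has a negative serving — not a feasible corner.
sweet potato + avocado: the both-tight solution has a negative serving — not a feasible corner.
sweet potato + peanut butter: the both-tight solution has a negative serving — not a feasible corner.
kidney beans + avocado: intersection lies outside the first quadrant.
kidney beans + peanut butter: intersection lies outside the first quadrant.
avocado + peanut butter: the both-tight solution has a negative serving — not a feasible corner.
Cheapest feasible corner: $1.37.

$1.37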